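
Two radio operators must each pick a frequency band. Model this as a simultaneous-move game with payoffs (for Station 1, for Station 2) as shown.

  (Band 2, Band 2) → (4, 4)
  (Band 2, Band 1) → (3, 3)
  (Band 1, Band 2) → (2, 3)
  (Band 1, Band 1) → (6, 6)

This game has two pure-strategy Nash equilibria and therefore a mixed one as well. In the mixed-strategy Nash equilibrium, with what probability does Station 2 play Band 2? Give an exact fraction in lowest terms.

Station 2's mix q on Band 2 must make Station 1 indifferent between Band 2 and Band 1.
Station 1's payoff from Band 2: 4q + 3(1−q). From Band 1: 2q + 6(1−q).
Set equal: 2q = 3(1−q) → q = 3/5.

3/5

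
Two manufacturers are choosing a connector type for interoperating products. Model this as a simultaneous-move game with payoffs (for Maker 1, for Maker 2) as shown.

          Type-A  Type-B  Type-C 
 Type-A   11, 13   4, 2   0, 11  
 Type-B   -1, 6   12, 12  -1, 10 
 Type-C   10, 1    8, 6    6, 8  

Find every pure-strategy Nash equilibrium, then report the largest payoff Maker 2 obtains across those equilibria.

13

Both Type-A is a pure NE (Maker 1: 11 ≥ 10; Maker 2: 13 ≥ 11). Maker 2 gets 13.
Both Type-B is a pure NE (Maker 1: 12 ≥ 8; Maker 2: 12 ≥ 10). Maker 2 gets 12.
Both Type-C is a pure NE (Maker 1: 6 ≥ 0; Maker 2: 8 ≥ 6). Maker 2 gets 8.
Every other cell has a profitable deviation for at least one player. Highest of {13, 12, 8} is 13.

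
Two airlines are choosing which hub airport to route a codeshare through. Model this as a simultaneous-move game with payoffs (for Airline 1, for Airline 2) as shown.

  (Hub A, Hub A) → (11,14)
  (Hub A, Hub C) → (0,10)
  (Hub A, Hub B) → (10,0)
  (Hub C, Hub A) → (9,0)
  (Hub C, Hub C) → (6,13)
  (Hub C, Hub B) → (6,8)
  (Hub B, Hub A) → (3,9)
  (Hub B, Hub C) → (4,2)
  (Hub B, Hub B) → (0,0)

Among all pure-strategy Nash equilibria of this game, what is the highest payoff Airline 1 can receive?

11

Both Hub A is a pure NE (Airline 1: 11 ≥ 9; Airline 2: 14 ≥ 10). Airline 1 gets 11.
Both Hub C is a pure NE (Airline 1: 6 ≥ 4; Airline 2: 13 ≥ 8). Airline 1 gets 6.
Every other cell has a profitable deviation for at least one player. Highest of {11, 6} is 11.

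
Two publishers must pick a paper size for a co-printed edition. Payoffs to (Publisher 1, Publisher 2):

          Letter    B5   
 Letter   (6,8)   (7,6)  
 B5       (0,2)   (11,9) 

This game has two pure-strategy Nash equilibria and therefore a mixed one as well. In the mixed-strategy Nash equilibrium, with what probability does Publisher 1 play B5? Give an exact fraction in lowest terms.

Publisher 1's mix p on Letter must make Publisher 2 indifferent between Letter and B5.
Publisher 2's payoff from Letter: 8p + 2(1−p). From B5: 6p + 9(1−p).
Set equal: 2p = 7(1−p) → p = 7/9.
Probability on B5 is 1 − 7/9 = 2/9.

2/9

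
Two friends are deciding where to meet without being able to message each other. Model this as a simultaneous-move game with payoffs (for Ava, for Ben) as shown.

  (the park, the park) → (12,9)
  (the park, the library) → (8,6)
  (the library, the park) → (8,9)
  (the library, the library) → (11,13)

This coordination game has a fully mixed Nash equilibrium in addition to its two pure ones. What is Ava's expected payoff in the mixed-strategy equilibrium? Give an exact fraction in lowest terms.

Ben mixes with probability q on the park, chosen so Ava is indifferent: 12q + 8(1−q) = 8q + 11(1−q) gives q = 3/7.
Ava's expected payoff (from either row, since indifferent) is 12·3/7 + 8·4/7 = 68/7.

68/7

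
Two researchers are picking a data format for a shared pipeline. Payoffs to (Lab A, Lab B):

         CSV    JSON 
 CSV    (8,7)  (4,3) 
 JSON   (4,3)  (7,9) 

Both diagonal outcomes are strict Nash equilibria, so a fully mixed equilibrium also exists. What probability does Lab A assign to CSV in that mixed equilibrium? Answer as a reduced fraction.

3/5

Lab A's mix p on CSV must make Lab B indifferent between CSV and JSON.
Lab B's payoff from CSV: 7p + 3(1−p). From JSON: 3p + 9(1−p).
Set equal: 4p = 6(1−p) → p = 6/10 = 3/5.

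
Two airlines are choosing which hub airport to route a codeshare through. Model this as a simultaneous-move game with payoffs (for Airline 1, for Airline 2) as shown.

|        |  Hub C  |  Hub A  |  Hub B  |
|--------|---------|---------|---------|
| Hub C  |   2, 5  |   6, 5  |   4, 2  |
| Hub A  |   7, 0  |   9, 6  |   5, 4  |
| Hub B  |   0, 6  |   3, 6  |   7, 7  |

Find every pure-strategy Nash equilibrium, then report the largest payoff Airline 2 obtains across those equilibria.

7

Both Hub A is a pure NE (Airline 1: 9 ≥ 6; Airline 2: 6 ≥ 4). Airline 2 gets 6.
Both Hub B is a pure NE (Airline 1: 7 ≥ 5; Airline 2: 7 ≥ 6). Airline 2 gets 7.
Every other cell has a profitable deviation for at least one player. Highest of {6, 7} is 7.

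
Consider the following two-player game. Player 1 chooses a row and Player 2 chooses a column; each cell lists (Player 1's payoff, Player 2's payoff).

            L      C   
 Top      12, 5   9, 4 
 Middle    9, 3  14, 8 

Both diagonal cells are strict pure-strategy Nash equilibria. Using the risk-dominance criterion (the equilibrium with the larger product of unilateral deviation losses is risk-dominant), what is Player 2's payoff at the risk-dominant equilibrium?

At (Top, L): Player 1 loses 12 − 9 = 3 by deviating; Player 2 loses 5 − 4 = 1. Product = 3·1 = 3.
At (Middle, C): Player 1 loses 14 − 9 = 5 by deviating; Player 2 loses 8 − 3 = 5. Product = 5·5 = 25.
25 > 3, so (Middle, C) is risk-dominant. Player 2's payoff there is 8.

8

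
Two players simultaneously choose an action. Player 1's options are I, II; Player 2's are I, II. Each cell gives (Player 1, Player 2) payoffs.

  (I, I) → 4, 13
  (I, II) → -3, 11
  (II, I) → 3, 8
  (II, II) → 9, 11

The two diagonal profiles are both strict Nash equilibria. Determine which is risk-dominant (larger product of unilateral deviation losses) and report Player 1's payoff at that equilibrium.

9

At both I: Player 1 loses 4 − 3 = 1 by deviating; Player 2 loses 13 − 11 = 2. Product = 1·2 = 2.
At both II: Player 1 loses 9 − (-3) = 12 by deviating; Player 2 loses 11 − 8 = 3. Product = 12·3 = 36.
36 > 2, so both II is risk-dominant. Player 1's payoff there is 9.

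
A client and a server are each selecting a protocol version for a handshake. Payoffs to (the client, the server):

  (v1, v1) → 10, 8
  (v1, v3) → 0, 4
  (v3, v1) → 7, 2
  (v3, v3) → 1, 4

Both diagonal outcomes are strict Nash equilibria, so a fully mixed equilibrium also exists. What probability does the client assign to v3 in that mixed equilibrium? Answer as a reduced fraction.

2/3

The client's mix p on v1 must make the server indifferent between v1 and v3.
The server's payoff from v1: 8p + 2(1−p). From v3: 4p + 4(1−p).
Set equal: 4p = 2(1−p) → p = 2/6 = 1/3.
Probability on v3 is 1 − 1/3 = 2/3.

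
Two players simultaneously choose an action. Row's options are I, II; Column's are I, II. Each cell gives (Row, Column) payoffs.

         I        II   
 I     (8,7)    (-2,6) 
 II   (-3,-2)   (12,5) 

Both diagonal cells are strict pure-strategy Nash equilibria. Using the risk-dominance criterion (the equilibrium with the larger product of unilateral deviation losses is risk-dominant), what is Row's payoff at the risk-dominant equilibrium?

12

At both I: Row loses 8 − (-3) = 11 by deviating; Column loses 7 − 6 = 1. Product = 11·1 = 11.
At both II: Row loses 12 − (-2) = 14 by deviating; Column loses 5 − (-2) = 7. Product = 14·7 = 98.
98 > 11, so both II is risk-dominant. Row's payoff there is 12.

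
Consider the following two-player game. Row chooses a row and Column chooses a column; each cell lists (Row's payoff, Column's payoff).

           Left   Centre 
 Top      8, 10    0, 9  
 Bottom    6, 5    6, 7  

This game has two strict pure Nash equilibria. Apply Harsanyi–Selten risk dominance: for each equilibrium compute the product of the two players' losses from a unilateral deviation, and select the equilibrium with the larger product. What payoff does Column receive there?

7

At (Top, Left): Row loses 8 − 6 = 2 by deviating; Column loses 10 − 9 = 1. Product = 2·1 = 2.
At (Bottom, Centre): Row loses 6 − 0 = 6 by deviating; Column loses 7 − 5 = 2. Product = 6·2 = 12.
12 > 2, so (Bottom, Centre) is risk-dominant. Column's payoff there is 7.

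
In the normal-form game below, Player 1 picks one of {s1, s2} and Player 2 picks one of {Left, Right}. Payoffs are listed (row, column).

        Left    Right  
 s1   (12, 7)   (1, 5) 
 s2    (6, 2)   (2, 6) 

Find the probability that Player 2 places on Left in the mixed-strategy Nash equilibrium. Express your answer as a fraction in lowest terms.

1/7

Player 2's mix q on Left must make Player 1 indifferent between s1 and s2.
Player 1's payoff from s1: 12q + 1(1−q). From s2: 6q + 2(1−q).
Set equal: 6q = 1(1−q) → q = 1/7.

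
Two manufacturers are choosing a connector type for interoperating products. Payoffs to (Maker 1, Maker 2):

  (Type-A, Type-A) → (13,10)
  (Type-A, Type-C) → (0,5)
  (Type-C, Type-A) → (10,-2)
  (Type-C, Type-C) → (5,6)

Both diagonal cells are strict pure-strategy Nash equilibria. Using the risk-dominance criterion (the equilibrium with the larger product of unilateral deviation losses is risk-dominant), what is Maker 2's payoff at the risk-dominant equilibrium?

At both Type-A: Maker 1 loses 13 − 10 = 3 by deviating; Maker 2 loses 10 − 5 = 5. Product = 3·5 = 15.
At both Type-C: Maker 1 loses 5 − 0 = 5 by deviating; Maker 2 loses 6 − (-2) = 8. Product = 5·8 = 40.
40 > 15, so both Type-C is risk-dominant. Maker 2's payoff there is 6.

6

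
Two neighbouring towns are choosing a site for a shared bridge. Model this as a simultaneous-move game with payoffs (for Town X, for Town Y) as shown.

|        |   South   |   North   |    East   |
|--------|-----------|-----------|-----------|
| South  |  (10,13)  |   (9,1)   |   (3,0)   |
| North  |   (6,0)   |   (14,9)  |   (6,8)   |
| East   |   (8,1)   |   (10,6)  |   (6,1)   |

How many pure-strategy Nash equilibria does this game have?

2

Both South: Town X gets 10 (best alternative 8); Town Y gets 13 (best alternative 1). Neither deviates — NE.
Both North: Town X gets 14 (best alternative 10); Town Y gets 9 (best alternative 8). Neither deviates — NE.
Both East is not a NE: Town Y would switch to North (6 > 1).
No other cell survives both best-response checks, so there are 2 pure NE.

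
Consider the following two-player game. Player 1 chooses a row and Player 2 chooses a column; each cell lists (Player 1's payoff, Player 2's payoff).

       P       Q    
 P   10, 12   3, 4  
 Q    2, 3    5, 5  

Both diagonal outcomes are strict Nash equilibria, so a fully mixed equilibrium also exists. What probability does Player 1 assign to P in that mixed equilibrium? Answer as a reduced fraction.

1/5

Player 1's mix p on P must make Player 2 indifferent between P and Q.
Player 2's payoff from P: 12p + 3(1−p). From Q: 4p + 5(1−p).
Set equal: 8p = 2(1−p) → p = 2/10 = 1/5.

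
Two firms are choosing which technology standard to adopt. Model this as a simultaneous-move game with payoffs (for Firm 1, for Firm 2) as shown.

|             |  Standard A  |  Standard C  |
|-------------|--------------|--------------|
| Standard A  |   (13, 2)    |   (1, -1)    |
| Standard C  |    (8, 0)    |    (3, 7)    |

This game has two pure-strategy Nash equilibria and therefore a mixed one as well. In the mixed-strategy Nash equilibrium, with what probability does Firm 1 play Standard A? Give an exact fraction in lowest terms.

Firm 1's mix p on Standard A must make Firm 2 indifferent between Standard A and Standard C.
Firm 2's payoff from Standard A: 2p + 0(1−p). From Standard C: (-1)p + 7(1−p).
Set equal: 3p = 7(1−p) → p = 7/10.

7/10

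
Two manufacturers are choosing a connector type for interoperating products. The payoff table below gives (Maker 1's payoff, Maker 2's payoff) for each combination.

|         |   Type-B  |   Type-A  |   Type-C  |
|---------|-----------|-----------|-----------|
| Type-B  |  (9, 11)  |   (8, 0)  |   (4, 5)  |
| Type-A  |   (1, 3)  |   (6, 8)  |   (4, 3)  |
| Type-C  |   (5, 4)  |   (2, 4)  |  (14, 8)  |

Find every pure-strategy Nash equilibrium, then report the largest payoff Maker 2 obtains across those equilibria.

Both Type-B is a pure NE (Maker 1: 9 ≥ 5; Maker 2: 11 ≥ 5). Maker 2 gets 11.
Both Type-C is a pure NE (Maker 1: 14 ≥ 4; Maker 2: 8 ≥ 4). Maker 2 gets 8.
Every other cell has a profitable deviation for at least one player. Highest of {11, 8} is 11.

11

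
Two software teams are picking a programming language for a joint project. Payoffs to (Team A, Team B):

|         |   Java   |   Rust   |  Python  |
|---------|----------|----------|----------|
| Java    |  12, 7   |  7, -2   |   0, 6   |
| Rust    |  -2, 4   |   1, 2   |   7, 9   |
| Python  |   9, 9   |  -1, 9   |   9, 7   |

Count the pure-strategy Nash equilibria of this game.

Both Java: Team A gets 12 (best alternative 9); Team B gets 7 (best alternative 6). Neither deviates — NE.
Both Python is not a NE: Team B would switch to Java (9 > 7).
No other cell survives both best-response checks, so there is 1 pure NE.

1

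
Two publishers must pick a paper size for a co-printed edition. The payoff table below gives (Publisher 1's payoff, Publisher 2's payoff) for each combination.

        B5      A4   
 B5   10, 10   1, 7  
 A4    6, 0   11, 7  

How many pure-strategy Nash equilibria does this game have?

2

Both B5: Publisher 1 gets 10 (best alternative 6); Publisher 2 gets 10 (best alternative 7). Neither deviates — NE.
Both A4: Publisher 1 gets 11 (best alternative 1); Publisher 2 gets 7 (best alternative 0). Neither deviates — NE.
(A4, B5) is not a NE: Publisher 1 would switch to B5 (10 > 6).
No other cell survives both best-response checks, so there are 2 pure NE.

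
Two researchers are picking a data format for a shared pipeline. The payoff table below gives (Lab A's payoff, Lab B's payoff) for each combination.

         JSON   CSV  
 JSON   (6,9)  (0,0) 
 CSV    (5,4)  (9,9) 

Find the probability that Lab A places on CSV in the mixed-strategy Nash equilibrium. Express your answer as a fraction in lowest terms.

Lab A's mix p on JSON must make Lab B indifferent between JSON and CSV.
Lab B's payoff from JSON: 9p + 4(1−p). From CSV: 0p + 9(1−p).
Set equal: 9p = 5(1−p) → p = 5/14.
Probability on CSV is 1 − 5/14 = 9/14.

9/14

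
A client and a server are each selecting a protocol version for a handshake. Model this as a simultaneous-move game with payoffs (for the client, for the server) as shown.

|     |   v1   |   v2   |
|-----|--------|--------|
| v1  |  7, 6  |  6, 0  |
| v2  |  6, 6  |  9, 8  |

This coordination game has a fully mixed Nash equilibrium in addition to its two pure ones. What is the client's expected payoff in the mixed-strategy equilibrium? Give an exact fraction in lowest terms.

27/4

The server mixes with probability q on v1, chosen so the client is indifferent: 7q + 6(1−q) = 6q + 9(1−q) gives q = 3/4.
The client's expected payoff (from either row, since indifferent) is 7·3/4 + 6·1/4 = 27/4.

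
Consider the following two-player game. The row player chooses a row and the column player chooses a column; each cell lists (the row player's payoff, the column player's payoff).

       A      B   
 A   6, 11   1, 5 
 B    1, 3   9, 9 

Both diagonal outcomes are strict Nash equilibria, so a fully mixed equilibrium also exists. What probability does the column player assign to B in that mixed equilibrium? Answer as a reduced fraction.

The column player's mix q on A must make the row player indifferent between A and B.
The row player's payoff from A: 6q + 1(1−q). From B: 1q + 9(1−q).
Set equal: 5q = 8(1−q) → q = 8/13.
Probability on B is 1 − 8/13 = 5/13.

5/13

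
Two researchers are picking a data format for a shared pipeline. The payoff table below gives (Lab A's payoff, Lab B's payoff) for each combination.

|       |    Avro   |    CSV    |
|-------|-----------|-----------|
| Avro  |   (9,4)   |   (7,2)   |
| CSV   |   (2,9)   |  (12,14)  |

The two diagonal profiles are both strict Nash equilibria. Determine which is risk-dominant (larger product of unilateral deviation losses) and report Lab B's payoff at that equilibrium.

At both Avro: Lab A loses 9 − 2 = 7 by deviating; Lab B loses 4 − 2 = 2. Product = 7·2 = 14.
At both CSV: Lab A loses 12 − 7 = 5 by deviating; Lab B loses 14 − 9 = 5. Product = 5·5 = 25.
25 > 14, so both CSV is risk-dominant. Lab B's payoff there is 14.

14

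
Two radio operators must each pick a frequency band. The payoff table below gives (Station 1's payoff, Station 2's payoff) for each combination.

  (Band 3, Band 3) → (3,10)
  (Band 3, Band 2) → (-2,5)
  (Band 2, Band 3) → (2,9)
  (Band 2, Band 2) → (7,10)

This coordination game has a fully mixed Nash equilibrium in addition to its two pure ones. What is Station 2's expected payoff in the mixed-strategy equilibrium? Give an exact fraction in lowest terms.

55/6

Station 1 mixes with probability p on Band 3, chosen so Station 2 is indifferent: 10p + 9(1−p) = 5p + 10(1−p) gives p = 1/6.
Station 2's expected payoff is 10·1/6 + 9·5/6 = 55/6.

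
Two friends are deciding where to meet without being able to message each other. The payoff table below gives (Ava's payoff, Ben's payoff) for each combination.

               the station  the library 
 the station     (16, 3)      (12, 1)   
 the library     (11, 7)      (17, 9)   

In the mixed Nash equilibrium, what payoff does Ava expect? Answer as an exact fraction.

Ben mixes with probability q on the station, chosen so Ava is indifferent: 16q + 12(1−q) = 11q + 17(1−q) gives q = 1/2.
Ava's expected payoff (from either row, since indifferent) is 16·1/2 + 12·1/2 = 14.

14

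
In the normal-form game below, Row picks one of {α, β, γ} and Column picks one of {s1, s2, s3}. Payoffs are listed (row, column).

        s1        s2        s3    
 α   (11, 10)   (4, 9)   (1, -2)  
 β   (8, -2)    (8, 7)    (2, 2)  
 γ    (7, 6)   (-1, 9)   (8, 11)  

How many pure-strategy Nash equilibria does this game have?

(α, s1): Row gets 11 (best alternative 8); Column gets 10 (best alternative 9). Neither deviates — NE.
(β, s2): Row gets 8 (best alternative 4); Column gets 7 (best alternative 2). Neither deviates — NE.
(γ, s3): Row gets 8 (best alternative 2); Column gets 11 (best alternative 9). Neither deviates — NE.
(α, s3) is not a NE: Row would switch to γ (8 > 1).
No other cell survives both best-response checks, so there are 3 pure NE.

3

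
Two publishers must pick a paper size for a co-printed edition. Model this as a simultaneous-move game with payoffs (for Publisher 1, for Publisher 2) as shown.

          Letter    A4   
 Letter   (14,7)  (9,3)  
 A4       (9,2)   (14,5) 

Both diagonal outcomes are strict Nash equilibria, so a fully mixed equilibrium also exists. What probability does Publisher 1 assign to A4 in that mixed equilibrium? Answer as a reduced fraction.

Publisher 1's mix p on Letter must make Publisher 2 indifferent between Letter and A4.
Publisher 2's payoff from Letter: 7p + 2(1−p). From A4: 3p + 5(1−p).
Set equal: 4p = 3(1−p) → p = 3/7.
Probability on A4 is 1 − 3/7 = 4/7.

4/7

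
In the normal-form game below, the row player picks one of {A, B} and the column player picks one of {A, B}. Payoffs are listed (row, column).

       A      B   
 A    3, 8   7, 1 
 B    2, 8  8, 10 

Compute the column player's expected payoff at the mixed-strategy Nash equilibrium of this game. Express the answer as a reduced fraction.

8

The row player mixes with probability p on A, chosen so the column player is indifferent: 8p + 8(1−p) = 1p + 10(1−p) gives p = 2/9.
The column player's expected payoff is 8·2/9 + 8·7/9 = 8.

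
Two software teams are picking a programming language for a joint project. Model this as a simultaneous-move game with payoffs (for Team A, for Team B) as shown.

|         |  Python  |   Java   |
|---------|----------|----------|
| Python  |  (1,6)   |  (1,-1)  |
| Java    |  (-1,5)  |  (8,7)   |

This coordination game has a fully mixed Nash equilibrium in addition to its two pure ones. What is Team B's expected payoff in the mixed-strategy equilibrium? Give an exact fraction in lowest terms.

47/9

Team A mixes with probability p on Python, chosen so Team B is indifferent: 6p + 5(1−p) = (-1)p + 7(1−p) gives p = 2/9.
Team B's expected payoff is 6·2/9 + 5·7/9 = 47/9.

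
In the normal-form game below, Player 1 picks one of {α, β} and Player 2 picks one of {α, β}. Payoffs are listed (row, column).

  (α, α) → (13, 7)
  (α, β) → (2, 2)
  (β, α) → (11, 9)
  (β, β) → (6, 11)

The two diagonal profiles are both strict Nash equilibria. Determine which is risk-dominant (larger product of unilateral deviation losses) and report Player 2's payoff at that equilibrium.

At both α: Player 1 loses 13 − 11 = 2 by deviating; Player 2 loses 7 − 2 = 5. Product = 2·5 = 10.
At both β: Player 1 loses 6 − 2 = 4 by deviating; Player 2 loses 11 − 9 = 2. Product = 4·2 = 8.
10 > 8, so both α is risk-dominant. Player 2's payoff there is 7.

7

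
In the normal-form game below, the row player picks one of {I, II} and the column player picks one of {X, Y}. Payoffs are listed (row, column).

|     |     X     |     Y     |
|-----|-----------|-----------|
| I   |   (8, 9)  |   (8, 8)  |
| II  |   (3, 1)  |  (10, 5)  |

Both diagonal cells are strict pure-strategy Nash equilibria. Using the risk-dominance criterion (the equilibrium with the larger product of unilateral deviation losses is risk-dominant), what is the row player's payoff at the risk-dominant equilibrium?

At (I, X): the row player loses 8 − 3 = 5 by deviating; the column player loses 9 − 8 = 1. Product = 5·1 = 5.
At (II, Y): the row player loses 10 − 8 = 2 by deviating; the column player loses 5 − 1 = 4. Product = 2·4 = 8.
8 > 5, so (II, Y) is risk-dominant. The row player's payoff there is 10.

10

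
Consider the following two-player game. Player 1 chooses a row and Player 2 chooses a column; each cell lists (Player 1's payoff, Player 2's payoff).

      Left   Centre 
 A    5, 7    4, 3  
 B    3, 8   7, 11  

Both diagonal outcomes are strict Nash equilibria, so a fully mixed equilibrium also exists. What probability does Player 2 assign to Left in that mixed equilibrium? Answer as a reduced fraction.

Player 2's mix q on Left must make Player 1 indifferent between A and B.
Player 1's payoff from A: 5q + 4(1−q). From B: 3q + 7(1−q).
Set equal: 2q = 3(1−q) → q = 3/5.

3/5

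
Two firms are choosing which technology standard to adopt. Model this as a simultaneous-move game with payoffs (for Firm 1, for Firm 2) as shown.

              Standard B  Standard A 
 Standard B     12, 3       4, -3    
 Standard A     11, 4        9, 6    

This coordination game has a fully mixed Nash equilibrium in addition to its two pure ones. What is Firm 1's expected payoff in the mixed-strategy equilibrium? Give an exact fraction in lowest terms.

32/3

Firm 2 mixes with probability q on Standard B, chosen so Firm 1 is indifferent: 12q + 4(1−q) = 11q + 9(1−q) gives q = 5/6.
Firm 1's expected payoff (from either row, since indifferent) is 12·5/6 + 4·1/6 = 32/3.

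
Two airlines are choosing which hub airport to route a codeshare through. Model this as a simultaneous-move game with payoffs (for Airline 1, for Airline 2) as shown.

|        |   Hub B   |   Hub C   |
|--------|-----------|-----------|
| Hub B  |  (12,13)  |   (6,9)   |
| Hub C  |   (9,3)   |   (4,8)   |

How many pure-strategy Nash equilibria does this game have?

Both Hub B: Airline 1 gets 12 (best alternative 9); Airline 2 gets 13 (best alternative 9). Neither deviates — NE.
Both Hub C is not a NE: Airline 1 would switch to Hub B (6 > 4).
No other cell survives both best-response checks, so there is 1 pure NE.

1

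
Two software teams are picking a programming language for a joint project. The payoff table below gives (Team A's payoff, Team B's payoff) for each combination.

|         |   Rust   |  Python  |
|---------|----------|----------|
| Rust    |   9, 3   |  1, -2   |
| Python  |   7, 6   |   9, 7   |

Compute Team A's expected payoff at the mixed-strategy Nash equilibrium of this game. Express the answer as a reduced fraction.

Team B mixes with probability q on Rust, chosen so Team A is indifferent: 9q + 1(1−q) = 7q + 9(1−q) gives q = 4/5.
Team A's expected payoff (from either row, since indifferent) is 9·4/5 + 1·1/5 = 37/5.

37/5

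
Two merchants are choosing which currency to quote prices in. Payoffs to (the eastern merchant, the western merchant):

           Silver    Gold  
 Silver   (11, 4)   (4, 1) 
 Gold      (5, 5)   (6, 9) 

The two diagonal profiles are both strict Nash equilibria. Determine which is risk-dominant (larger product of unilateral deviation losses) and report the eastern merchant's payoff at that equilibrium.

At both Silver: the eastern merchant loses 11 − 5 = 6 by deviating; the western merchant loses 4 − 1 = 3. Product = 6·3 = 18.
At both Gold: the eastern merchant loses 6 − 4 = 2 by deviating; the western merchant loses 9 − 5 = 4. Product = 2·4 = 8.
18 > 8, so both Silver is risk-dominant. The eastern merchant's payoff there is 11.

11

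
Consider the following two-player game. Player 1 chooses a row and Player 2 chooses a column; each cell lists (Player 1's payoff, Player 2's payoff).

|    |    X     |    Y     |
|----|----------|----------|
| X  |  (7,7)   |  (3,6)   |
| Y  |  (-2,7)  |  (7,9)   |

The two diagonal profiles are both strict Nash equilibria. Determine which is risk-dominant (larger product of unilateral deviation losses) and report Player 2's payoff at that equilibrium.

7

At both X: Player 1 loses 7 − (-2) = 9 by deviating; Player 2 loses 7 − 6 = 1. Product = 9·1 = 9.
At both Y: Player 1 loses 7 − 3 = 4 by deviating; Player 2 loses 9 − 7 = 2. Product = 4·2 = 8.
9 > 8, so both X is risk-dominant. Player 2's payoff there is 7.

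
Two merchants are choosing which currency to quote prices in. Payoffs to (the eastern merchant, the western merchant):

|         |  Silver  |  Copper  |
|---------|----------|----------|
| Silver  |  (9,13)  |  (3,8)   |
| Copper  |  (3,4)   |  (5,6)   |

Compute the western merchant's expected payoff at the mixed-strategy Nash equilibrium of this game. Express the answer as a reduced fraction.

46/7

The eastern merchant mixes with probability p on Silver, chosen so the western merchant is indifferent: 13p + 4(1−p) = 8p + 6(1−p) gives p = 2/7.
The western merchant's expected payoff is 13·2/7 + 4·5/7 = 46/7.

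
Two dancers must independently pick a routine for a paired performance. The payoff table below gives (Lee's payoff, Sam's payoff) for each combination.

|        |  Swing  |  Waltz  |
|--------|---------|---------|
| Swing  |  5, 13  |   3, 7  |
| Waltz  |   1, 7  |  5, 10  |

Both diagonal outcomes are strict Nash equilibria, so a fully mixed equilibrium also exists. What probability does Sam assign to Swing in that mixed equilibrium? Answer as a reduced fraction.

Sam's mix q on Swing must make Lee indifferent between Swing and Waltz.
Lee's payoff from Swing: 5q + 3(1−q). From Waltz: 1q + 5(1−q).
Set equal: 4q = 2(1−q) → q = 2/6 = 1/3.

1/3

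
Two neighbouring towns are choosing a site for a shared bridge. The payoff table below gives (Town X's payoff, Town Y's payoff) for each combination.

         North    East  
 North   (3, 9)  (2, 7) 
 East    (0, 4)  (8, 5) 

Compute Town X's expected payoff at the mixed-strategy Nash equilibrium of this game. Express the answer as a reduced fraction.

Town Y mixes with probability q on North, chosen so Town X is indifferent: 3q + 2(1−q) = 0q + 8(1−q) gives q = 2/3.
Town X's expected payoff (from either row, since indifferent) is 3·2/3 + 2·1/3 = 8/3.

8/3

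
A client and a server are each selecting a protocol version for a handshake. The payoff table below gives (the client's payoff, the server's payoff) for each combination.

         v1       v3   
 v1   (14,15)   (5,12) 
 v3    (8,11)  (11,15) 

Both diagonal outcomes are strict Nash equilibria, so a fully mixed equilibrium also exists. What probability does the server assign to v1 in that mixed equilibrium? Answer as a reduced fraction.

The server's mix q on v1 must make the client indifferent between v1 and v3.
The client's payoff from v1: 14q + 5(1−q). From v3: 8q + 11(1−q).
Set equal: 6q = 6(1−q) → q = 6/12 = 1/2.

1/2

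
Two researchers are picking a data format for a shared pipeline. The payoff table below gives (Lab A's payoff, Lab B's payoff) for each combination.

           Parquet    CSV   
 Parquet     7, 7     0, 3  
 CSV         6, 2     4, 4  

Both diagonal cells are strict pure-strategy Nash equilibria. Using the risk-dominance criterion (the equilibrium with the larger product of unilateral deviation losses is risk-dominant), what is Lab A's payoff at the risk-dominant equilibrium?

At both Parquet: Lab A loses 7 − 6 = 1 by deviating; Lab B loses 7 − 3 = 4. Product = 1·4 = 4.
At both CSV: Lab A loses 4 − 0 = 4 by deviating; Lab B loses 4 − 2 = 2. Product = 4·2 = 8.
8 > 4, so both CSV is risk-dominant. Lab A's payoff there is 4.

4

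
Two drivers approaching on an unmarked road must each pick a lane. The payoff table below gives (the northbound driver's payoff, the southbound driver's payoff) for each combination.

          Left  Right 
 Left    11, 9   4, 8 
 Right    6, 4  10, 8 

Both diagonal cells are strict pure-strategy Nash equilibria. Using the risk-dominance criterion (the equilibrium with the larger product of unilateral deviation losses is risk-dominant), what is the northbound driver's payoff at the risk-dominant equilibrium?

At both Left: the northbound driver loses 11 − 6 = 5 by deviating; the southbound driver loses 9 − 8 = 1. Product = 5·1 = 5.
At both Right: the northbound driver loses 10 − 4 = 6 by deviating; the southbound driver loses 8 − 4 = 4. Product = 6·4 = 24.
24 > 5, so both Right is risk-dominant. The northbound driver's payoff there is 10.

10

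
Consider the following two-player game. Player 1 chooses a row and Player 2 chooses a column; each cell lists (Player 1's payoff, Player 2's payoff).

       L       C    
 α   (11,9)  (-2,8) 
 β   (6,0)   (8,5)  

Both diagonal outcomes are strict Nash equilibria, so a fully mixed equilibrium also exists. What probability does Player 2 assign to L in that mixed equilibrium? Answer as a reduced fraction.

Player 2's mix q on L must make Player 1 indifferent between α and β.
Player 1's payoff from α: 11q + (-2)(1−q). From β: 6q + 8(1−q).
Set equal: 5q = 10(1−q) → q = 10/15 = 2/3.

2/3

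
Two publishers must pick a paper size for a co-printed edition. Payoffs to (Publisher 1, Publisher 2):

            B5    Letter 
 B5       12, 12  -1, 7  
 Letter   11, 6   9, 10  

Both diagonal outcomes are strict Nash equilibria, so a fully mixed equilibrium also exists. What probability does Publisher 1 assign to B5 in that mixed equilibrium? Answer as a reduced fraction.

4/9

Publisher 1's mix p on B5 must make Publisher 2 indifferent between B5 and Letter.
Publisher 2's payoff from B5: 12p + 6(1−p). From Letter: 7p + 10(1−p).
Set equal: 5p = 4(1−p) → p = 4/9.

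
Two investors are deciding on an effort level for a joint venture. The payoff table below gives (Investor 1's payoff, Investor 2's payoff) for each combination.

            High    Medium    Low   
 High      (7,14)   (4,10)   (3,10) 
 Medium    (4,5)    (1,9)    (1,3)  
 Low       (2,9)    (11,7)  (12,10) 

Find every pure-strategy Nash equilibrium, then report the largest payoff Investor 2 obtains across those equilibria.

14

Both High is a pure NE (Investor 1: 7 ≥ 4; Investor 2: 14 ≥ 10). Investor 2 gets 14.
Both Low is a pure NE (Investor 1: 12 ≥ 3; Investor 2: 10 ≥ 9). Investor 2 gets 10.
Every other cell has a profitable deviation for at least one player. Highest of {14, 10} is 14.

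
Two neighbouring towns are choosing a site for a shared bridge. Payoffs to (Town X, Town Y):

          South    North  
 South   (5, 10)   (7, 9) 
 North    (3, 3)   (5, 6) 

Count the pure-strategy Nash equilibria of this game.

1

Both South: Town X gets 5 (best alternative 3); Town Y gets 10 (best alternative 9). Neither deviates — NE.
Both North is not a NE: Town X would switch to South (7 > 5).
No other cell survives both best-response checks, so there is 1 pure NE.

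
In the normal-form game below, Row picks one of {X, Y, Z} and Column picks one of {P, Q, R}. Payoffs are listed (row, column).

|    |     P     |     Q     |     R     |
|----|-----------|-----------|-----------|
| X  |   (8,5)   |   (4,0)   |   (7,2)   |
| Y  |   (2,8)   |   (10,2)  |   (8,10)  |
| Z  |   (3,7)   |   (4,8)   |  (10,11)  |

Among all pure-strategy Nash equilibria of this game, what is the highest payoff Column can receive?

(X, P) is a pure NE (Row: 8 ≥ 3; Column: 5 ≥ 2). Column gets 5.
(Z, R) is a pure NE (Row: 10 ≥ 8; Column: 11 ≥ 8). Column gets 11.
Every other cell has a profitable deviation for at least one player. Highest of {5, 11} is 11.

11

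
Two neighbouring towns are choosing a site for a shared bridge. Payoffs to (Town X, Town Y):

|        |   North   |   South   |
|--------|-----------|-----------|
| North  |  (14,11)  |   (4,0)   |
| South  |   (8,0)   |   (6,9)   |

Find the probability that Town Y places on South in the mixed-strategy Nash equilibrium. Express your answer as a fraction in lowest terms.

Town Y's mix q on North must make Town X indifferent between North and South.
Town X's payoff from North: 14q + 4(1−q). From South: 8q + 6(1−q).
Set equal: 6q = 2(1−q) → q = 2/8 = 1/4.
Probability on South is 1 − 1/4 = 3/4.

3/4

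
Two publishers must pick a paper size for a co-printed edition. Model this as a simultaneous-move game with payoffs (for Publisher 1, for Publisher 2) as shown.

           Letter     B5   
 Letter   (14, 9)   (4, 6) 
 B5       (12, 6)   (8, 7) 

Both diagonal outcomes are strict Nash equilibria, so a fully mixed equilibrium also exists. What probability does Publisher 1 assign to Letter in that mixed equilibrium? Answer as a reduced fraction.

1/4

Publisher 1's mix p on Letter must make Publisher 2 indifferent between Letter and B5.
Publisher 2's payoff from Letter: 9p + 6(1−p). From B5: 6p + 7(1−p).
Set equal: 3p = 1(1−p) → p = 1/4.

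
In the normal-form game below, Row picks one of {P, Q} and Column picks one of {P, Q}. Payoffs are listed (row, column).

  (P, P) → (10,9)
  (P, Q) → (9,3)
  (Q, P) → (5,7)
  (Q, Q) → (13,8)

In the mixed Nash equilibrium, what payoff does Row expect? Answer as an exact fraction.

85/9

Column mixes with probability q on P, chosen so Row is indifferent: 10q + 9(1−q) = 5q + 13(1−q) gives q = 4/9.
Row's expected payoff (from either row, since indifferent) is 10·4/9 + 9·5/9 = 85/9.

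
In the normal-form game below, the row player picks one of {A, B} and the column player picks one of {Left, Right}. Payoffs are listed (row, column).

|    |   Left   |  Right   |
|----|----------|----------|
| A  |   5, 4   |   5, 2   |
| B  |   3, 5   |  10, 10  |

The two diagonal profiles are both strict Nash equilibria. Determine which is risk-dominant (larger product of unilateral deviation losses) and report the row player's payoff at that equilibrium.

10

At (A, Left): the row player loses 5 − 3 = 2 by deviating; the column player loses 4 − 2 = 2. Product = 2·2 = 4.
At (B, Right): the row player loses 10 − 5 = 5 by deviating; the column player loses 10 − 5 = 5. Product = 5·5 = 25.
25 > 4, so (B, Right) is risk-dominant. The row player's payoff there is 10.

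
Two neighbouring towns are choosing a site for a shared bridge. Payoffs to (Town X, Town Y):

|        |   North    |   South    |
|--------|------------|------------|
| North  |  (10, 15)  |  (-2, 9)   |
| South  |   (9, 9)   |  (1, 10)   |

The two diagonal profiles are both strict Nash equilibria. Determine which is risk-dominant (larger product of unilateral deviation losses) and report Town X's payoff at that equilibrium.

At both North: Town X loses 10 − 9 = 1 by deviating; Town Y loses 15 − 9 = 6. Product = 1·6 = 6.
At both South: Town X loses 1 − (-2) = 3 by deviating; Town Y loses 10 − 9 = 1. Product = 3·1 = 3.
6 > 3, so both North is risk-dominant. Town X's payoff there is 10.

10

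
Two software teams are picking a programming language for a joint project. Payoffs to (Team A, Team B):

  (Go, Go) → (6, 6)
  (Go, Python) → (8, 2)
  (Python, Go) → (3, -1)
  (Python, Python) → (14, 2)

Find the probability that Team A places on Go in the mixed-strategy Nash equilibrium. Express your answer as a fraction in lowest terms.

Team A's mix p on Go must make Team B indifferent between Go and Python.
Team B's payoff from Go: 6p + (-1)(1−p). From Python: 2p + 2(1−p).
Set equal: 4p = 3(1−p) → p = 3/7.

3/7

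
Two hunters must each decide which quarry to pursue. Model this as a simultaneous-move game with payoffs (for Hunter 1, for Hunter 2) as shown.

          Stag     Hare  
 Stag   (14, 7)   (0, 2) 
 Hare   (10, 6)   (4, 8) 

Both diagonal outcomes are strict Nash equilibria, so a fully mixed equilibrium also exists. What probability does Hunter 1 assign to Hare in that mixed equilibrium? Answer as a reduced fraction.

Hunter 1's mix p on Stag must make Hunter 2 indifferent between Stag and Hare.
Hunter 2's payoff from Stag: 7p + 6(1−p). From Hare: 2p + 8(1−p).
Set equal: 5p = 2(1−p) → p = 2/7.
Probability on Hare is 1 − 2/7 = 5/7.

5/7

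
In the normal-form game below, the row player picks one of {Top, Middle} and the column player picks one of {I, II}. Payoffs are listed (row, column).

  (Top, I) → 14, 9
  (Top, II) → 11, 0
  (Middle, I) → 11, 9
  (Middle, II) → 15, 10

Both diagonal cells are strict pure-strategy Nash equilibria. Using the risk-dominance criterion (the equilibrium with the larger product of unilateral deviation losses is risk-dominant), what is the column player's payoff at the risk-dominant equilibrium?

9

At (Top, I): the row player loses 14 − 11 = 3 by deviating; the column player loses 9 − 0 = 9. Product = 3·9 = 27.
At (Middle, II): the row player loses 15 − 11 = 4 by deviating; the column player loses 10 − 9 = 1. Product = 4·1 = 4.
27 > 4, so (Top, I) is risk-dominant. The column player's payoff there is 9.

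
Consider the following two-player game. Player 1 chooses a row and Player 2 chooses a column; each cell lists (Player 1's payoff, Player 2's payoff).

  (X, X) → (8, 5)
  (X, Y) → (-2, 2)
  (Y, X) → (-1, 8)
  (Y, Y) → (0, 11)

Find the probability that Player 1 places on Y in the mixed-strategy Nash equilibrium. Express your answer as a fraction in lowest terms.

1/2

Player 1's mix p on X must make Player 2 indifferent between X and Y.
Player 2's payoff from X: 5p + 8(1−p). From Y: 2p + 11(1−p).
Set equal: 3p = 3(1−p) → p = 3/6 = 1/2.
Probability on Y is 1 − 1/2 = 1/2.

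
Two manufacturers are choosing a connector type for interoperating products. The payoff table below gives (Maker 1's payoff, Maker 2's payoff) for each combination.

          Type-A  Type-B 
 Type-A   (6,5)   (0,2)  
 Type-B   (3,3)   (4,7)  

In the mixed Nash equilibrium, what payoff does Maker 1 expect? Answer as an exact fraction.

24/7

Maker 2 mixes with probability q on Type-A, chosen so Maker 1 is indifferent: 6q + 0(1−q) = 3q + 4(1−q) gives q = 4/7.
Maker 1's expected payoff (from either row, since indifferent) is 6·4/7 + 0·3/7 = 24/7.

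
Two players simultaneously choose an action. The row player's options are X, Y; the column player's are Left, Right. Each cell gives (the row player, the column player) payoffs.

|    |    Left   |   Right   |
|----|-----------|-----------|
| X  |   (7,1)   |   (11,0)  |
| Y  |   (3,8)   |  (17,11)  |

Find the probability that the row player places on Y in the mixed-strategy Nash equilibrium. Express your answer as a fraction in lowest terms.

1/4

The row player's mix p on X must make the column player indifferent between Left and Right.
The column player's payoff from Left: 1p + 8(1−p). From Right: 0p + 11(1−p).
Set equal: 1p = 3(1−p) → p = 3/4.
Probability on Y is 1 − 3/4 = 1/4.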